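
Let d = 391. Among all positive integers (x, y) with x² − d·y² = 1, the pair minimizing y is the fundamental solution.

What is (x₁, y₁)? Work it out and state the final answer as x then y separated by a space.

[19; 1,3,2,2,1,…,3,1,38] for √391; ℓ=16 ⇒ convergent index 15
a_0=19:  p_0=19·1+0=19,  q_0=19·0+1=1
a_1=1:  p_1=1·19+1=20,  q_1=1·1+0=1
…
a_10=1:  p_10=1·107747+52519=160266,  q_10=1·5449+2656=8105
…
a_14=3:  p_14=3·1660597+696292=5678083,  q_14=3·83980+35213=287153
a_15=1:  p_15=1·5678083+1660597=7338680,  q_15=1·287153+83980=371133
fundamental: x₁=7338680, y₁=371133  (since 53856224142400 − 391·137739703689 = 1)

7338680 371133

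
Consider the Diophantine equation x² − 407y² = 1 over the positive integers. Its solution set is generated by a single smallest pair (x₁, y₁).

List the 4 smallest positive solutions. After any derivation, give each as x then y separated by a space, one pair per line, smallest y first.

d=407: √d = [20; 5,1,2,1,5,40] (ℓ=6, even), read p_5/q_5
step 0: (20, 1)  from 20·(1,0) + (0,1)
step 1: (101, 5)  from 5·(20,1) + (1,0)
…
step 4: (464, 23)  from 1·(343,17) + (121,6)
step 5: (2663, 132)  from 5·(464,23) + (343,17)
(x₁, y₁) = (2663, 132);  2663² − 407·132² = 1 ✓
(2663+132√407)^2 = 14183137 + 703032√407
(2663+132√407)^3 = 75539384999 + 3744348300√407
(2663+132√407)^4 = 402322750321537 + 19942398342768√407

2663 132
14183137 703032
75539384999 3744348300
402322750321537 19942398342768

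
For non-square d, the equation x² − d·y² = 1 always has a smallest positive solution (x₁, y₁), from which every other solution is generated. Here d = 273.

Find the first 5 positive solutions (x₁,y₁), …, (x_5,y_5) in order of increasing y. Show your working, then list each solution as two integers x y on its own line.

√273 → a₀=16, period (1,1,10,1,1,32); ℓ=6 even so k=5
step 0: (16, 1)  from 16·(1,0) + (0,1)
step 1: (17, 1)  from 1·(16,1) + (1,0)
step 2: (33, 2)  from 1·(17,1) + (16,1)
…
step 4: (380, 23)  from 1·(347,21) + (33,2)
step 5: (727, 44)  from 1·(380,23) + (347,21)
(x₁, y₁) = (727, 44);  727² − 273·44² = 1 ✓
(727+44√273)^2 = 1057057 + 63976√273
(727+44√273)^3 = 1536960151 + 93021060√273
(727+44√273)^4 = 2234739002497 + 135252557264√273
(727+44√273)^5 = 3249308972670487 + 196657125240796√273

727 44
1057057 63976
1536960151 93021060
2234739002497 135252557264
3249308972670487 196657125240796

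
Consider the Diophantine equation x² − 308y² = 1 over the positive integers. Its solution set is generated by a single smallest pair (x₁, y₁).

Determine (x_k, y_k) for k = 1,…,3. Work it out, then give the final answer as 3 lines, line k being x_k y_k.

351 20
246401 14040
172973151 9856060

d=308: √d = [17; 1,1,4,1,1,34] (ℓ=6, even), read p_5/q_5
i=0: a=17 ⇒ p=17, q=1
i=1: a=1 ⇒ p=18, q=1
i=2: a=1 ⇒ p=35, q=2
i=3: a=4 ⇒ p=158, q=9
i=4: a=1 ⇒ p=193, q=11
i=5: a=1 ⇒ p=351, q=20
fundamental: x₁=351, y₁=20  (since 123201 − 308·400 = 1)
k=2:  x_2 = 351·351+308·20·20 = 246401,  y_2 = 351·20+20·351 = 14040
k=3:  x_3 = 351·246401+308·20·14040 = 172973151,  y_3 = 351·14040+20·246401 = 9856060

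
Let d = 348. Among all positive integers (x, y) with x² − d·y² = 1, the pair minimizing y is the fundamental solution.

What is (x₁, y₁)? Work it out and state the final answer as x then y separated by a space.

1567 84

d=348: √d = [18; 1,1,1,8,1,1,1,36] (ℓ=8, even), read p_7/q_7
i=0: a=18 ⇒ p=18, q=1
…
i=2: a=1 ⇒ p=37, q=2
…
i=4: a=8 ⇒ p=485, q=26
i=5: a=1 ⇒ p=541, q=29
i=6: a=1 ⇒ p=1026, q=55
i=7: a=1 ⇒ p=1567, q=84
fundamental: x₁=1567, y₁=84  (since 2455489 − 348·7056 = 1)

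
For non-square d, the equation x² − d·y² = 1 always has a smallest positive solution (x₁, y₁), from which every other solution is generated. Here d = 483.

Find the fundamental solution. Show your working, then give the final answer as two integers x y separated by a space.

[21; 1,42] for √483; ℓ=2 ⇒ convergent index 1
i=0: a=21 ⇒ p=21, q=1
i=1: a=1 ⇒ p=22, q=1
fundamental: x₁=22, y₁=1  (since 484 − 483·1 = 1)

22 1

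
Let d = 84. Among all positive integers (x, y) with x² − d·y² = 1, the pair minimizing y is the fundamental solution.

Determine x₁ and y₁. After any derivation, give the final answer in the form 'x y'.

55 6

[9; 6,18] for √84; ℓ=2 ⇒ convergent index 1
a_0=9:  p_0=9·1+0=9,  q_0=9·0+1=1
a_1=6:  p_1=6·9+1=55,  q_1=6·1+0=6
(x₁, y₁) = (55, 6);  55² − 84·6² = 1 ✓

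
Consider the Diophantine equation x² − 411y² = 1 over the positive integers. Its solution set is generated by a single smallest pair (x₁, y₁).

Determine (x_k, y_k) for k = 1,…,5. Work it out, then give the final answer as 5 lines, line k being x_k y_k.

49730 2453
4946145799 243975380
491943661118810 24265791292347
48928716529930696801 2413475601692857240
4866450145574963442708650 240044283320105789798053

d=411: √d = [20; 3,1,1,1,19,1,1,1,3,40] (ℓ=10, even), read p_9/q_9
k=0  a_k=20  p_k/q_k = 20/1
k=1  a_k=3  p_k/q_k = 61/3
k=2  a_k=1  p_k/q_k = 81/4
k=3  a_k=1  p_k/q_k = 142/7
k=4  a_k=1  p_k/q_k = 223/11
…
k=6  a_k=1  p_k/q_k = 4602/227
…
k=8  a_k=1  p_k/q_k = 13583/670
k=9  a_k=3  p_k/q_k = 49730/2453
→ (49730, 2453).  Check: 49730²=2473072900, 411·2453²=2473072899, difference 1.
(x_2, y_2) = (49730·49730 + 411·2453·2453, 49730·2453 + 2453·49730) = (4946145799, 243975380)
(x_3, y_3) = (49730·4946145799 + 411·2453·243975380, 49730·243975380 + 2453·4946145799) = (491943661118810, 24265791292347)
(x_4, y_4) = (49730·491943661118810 + 411·2453·24265791292347, 49730·24265791292347 + 2453·491943661118810) = (48928716529930696801, 2413475601692857240)
(x_5, y_5) = (49730·48928716529930696801 + 411·2453·2413475601692857240, 49730·2413475601692857240 + 2453·48928716529930696801) = (4866450145574963442708650, 240044283320105789798053)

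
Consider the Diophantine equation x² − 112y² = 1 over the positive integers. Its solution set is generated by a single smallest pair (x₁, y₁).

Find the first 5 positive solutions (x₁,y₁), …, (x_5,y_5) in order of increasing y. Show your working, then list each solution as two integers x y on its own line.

127 12
32257 3048
8193151 774180
2081028097 196638672
528572943487 49945448508

[10; 1,1,2,1,1,20] for √112; ℓ=6 ⇒ convergent index 5
a_0=10:  p_0=10·1+0=10,  q_0=10·0+1=1
…
a_2=1:  p_2=1·11+10=21,  q_2=1·1+1=2
a_3=2:  p_3=2·21+11=53,  q_3=2·2+1=5
a_4=1:  p_4=1·53+21=74,  q_4=1·5+2=7
a_5=1:  p_5=1·74+53=127,  q_5=1·7+5=12
(x₁, y₁) = (127, 12);  127² − 112·12² = 1 ✓
k=2:  x_2 = 127·127+112·12·12 = 32257,  y_2 = 127·12+12·127 = 3048
k=3:  x_3 = 127·32257+112·12·3048 = 8193151,  y_3 = 127·3048+12·32257 = 774180
k=4:  x_4 = 127·8193151+112·12·774180 = 2081028097,  y_4 = 127·774180+12·8193151 = 196638672
k=5:  x_5 = 127·2081028097+112·12·196638672 = 528572943487,  y_5 = 127·196638672+12·2081028097 = 49945448508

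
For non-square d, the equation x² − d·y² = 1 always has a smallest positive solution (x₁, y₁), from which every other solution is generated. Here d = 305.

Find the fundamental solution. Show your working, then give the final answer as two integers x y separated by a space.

489 28

√305 → a₀=17, period (2,6,2,34); ℓ=4 even so k=3
step 0: (17, 1)  from 17·(1,0) + (0,1)
…
step 2: (227, 13)  from 6·(35,2) + (17,1)
step 3: (489, 28)  from 2·(227,13) + (35,2)
→ (489, 28).  Check: 489²=239121, 305·28²=239120, difference 1.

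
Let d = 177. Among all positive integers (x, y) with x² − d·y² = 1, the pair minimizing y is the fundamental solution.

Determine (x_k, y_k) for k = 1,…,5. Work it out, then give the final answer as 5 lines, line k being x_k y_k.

62423 4692
7793261857 585777432
972957569736599 73131969270780
121469860743542176897 9130233834994022448
15165026233415309047146263 1139873173290531757272228

[13; 3,3,2,8,2,3,3,26] for √177; ℓ=8 ⇒ convergent index 7
k=0  a_k=13  p_k/q_k = 13/1
…
k=6  a_k=3  p_k/q_k = 18985/1427
k=7  a_k=3  p_k/q_k = 62423/4692
fundamental: x₁=62423, y₁=4692  (since 3896630929 − 177·22014864 = 1)
k=2:  x_2 = 62423·62423+177·4692·4692 = 7793261857,  y_2 = 62423·4692+4692·62423 = 585777432
k=3:  x_3 = 62423·7793261857+177·4692·585777432 = 972957569736599,  y_3 = 62423·585777432+4692·7793261857 = 73131969270780
k=4:  x_4 = 62423·972957569736599+177·4692·73131969270780 = 121469860743542176897,  y_4 = 62423·73131969270780+4692·972957569736599 = 9130233834994022448
k=5:  x_5 = 62423·121469860743542176897+177·4692·9130233834994022448 = 15165026233415309047146263,  y_5 = 62423·9130233834994022448+4692·121469860743542176897 = 1139873173290531757272228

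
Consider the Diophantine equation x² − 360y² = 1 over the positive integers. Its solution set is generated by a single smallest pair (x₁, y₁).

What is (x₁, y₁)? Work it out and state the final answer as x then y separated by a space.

√360 → a₀=18, period (1,36); ℓ=2 even so k=1
a_0=18:  p_0=18·1+0=18,  q_0=18·0+1=1
a_1=1:  p_1=1·18+1=19,  q_1=1·1+0=1
(x₁, y₁) = (19, 1);  19² − 360·1² = 1 ✓

19 1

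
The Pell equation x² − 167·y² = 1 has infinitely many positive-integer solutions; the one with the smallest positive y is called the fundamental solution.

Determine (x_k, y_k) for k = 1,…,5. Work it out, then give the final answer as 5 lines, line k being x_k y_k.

168 13
56447 4368
18966024 1467635
6372527617 493120992
2141150313288 165687185677

d=167: √d = [12; 1,11,1,24] (ℓ=4, even), read p_3/q_3
a_0=12:  p_0=12·1+0=12,  q_0=12·0+1=1
…
a_2=11:  p_2=11·13+12=155,  q_2=11·1+1=12
a_3=1:  p_3=1·155+13=168,  q_3=1·12+1=13
fundamental: x₁=168, y₁=13  (since 28224 − 167·169 = 1)
n=2: (168,13)∘(168,13) = (168·168+167·13·13, 168·13+13·168) = (56447,4368)
n=3: (56447,4368)∘(168,13) = (168·56447+167·13·4368, 168·4368+13·56447) = (18966024,1467635)
n=4: (18966024,1467635)∘(168,13) = (168·18966024+167·13·1467635, 168·1467635+13·18966024) = (6372527617,493120992)
n=5: (6372527617,493120992)∘(168,13) = (168·6372527617+167·13·493120992, 168·493120992+13·6372527617) = (2141150313288,165687185677)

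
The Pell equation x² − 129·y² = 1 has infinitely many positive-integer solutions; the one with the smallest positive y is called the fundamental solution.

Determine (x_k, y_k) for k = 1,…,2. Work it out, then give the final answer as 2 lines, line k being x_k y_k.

[11; 2,1,3,1,6,1,3,1,2,22] for √129; ℓ=10 ⇒ convergent index 9
k=0  a_k=11  p_k/q_k = 11/1
…
k=4  a_k=1  p_k/q_k = 159/14
…
k=8  a_k=1  p_k/q_k = 6031/531
k=9  a_k=2  p_k/q_k = 16855/1484
fundamental: x₁=16855, y₁=1484  (since 284091025 − 129·2202256 = 1)
n=2: (16855,1484)∘(16855,1484) = (16855·16855+129·1484·1484, 16855·1484+1484·16855) = (568182049,50025640)

16855 1484
568182049 50025640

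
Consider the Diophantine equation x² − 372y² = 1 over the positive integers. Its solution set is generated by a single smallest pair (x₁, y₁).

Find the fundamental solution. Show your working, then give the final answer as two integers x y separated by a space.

12151 630

[19; 3,2,12,2,3,38] for √372; ℓ=6 ⇒ convergent index 5
k=0  a_k=19  p_k/q_k = 19/1
…
k=2  a_k=2  p_k/q_k = 135/7
…
k=4  a_k=2  p_k/q_k = 3491/181
k=5  a_k=3  p_k/q_k = 12151/630
→ (12151, 630).  Check: 12151²=147646801, 372·630²=147646800, difference 1.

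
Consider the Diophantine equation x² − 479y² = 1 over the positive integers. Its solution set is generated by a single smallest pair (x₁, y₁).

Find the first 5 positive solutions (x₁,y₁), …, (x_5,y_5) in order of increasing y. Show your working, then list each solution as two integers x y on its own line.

2989440 136591
17873503027199 816661198080
106863529779256567680 4882719303976413809
638924220926583633867571201 29193192792157684333155840
3820051246013425493328364845667200 174542596521170852986514812245391

√479 → a₀=21, period (1,7,1,3,2,21,2,3,1,7,1,42); ℓ=12 even so k=11
i=0: a=21 ⇒ p=21, q=1
i=1: a=1 ⇒ p=22, q=1
…
i=9: a=1 ⇒ p=340591, q=15562
i=10: a=7 ⇒ p=2648849, q=121029
i=11: a=1 ⇒ p=2989440, q=136591
fundamental: x₁=2989440, y₁=136591  (since 8936751513600 − 479·18657101281 = 1)
(x_2, y_2) = (2989440·2989440 + 479·136591·136591, 2989440·136591 + 136591·2989440) = (17873503027199, 816661198080)
(x_3, y_3) = (2989440·17873503027199 + 479·136591·816661198080, 2989440·816661198080 + 136591·17873503027199) = (106863529779256567680, 4882719303976413809)
(x_4, y_4) = (2989440·106863529779256567680 + 479·136591·4882719303976413809, 2989440·4882719303976413809 + 136591·106863529779256567680) = (638924220926583633867571201, 29193192792157684333155840)
(x_5, y_5) = (2989440·638924220926583633867571201 + 479·136591·29193192792157684333155840, 2989440·29193192792157684333155840 + 136591·638924220926583633867571201) = (3820051246013425493328364845667200, 174542596521170852986514812245391)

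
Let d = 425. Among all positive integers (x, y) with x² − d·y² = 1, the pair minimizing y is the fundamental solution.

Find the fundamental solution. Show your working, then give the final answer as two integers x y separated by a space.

√425 = [20; 1,1,1,1,1,1,40, …], period ℓ=7 (odd) → k=13
a_0=20:  p_0=20·1+0=20,  q_0=20·0+1=1
…
a_2=1:  p_2=1·21+20=41,  q_2=1·1+1=2
a_3=1:  p_3=1·41+21=62,  q_3=1·2+1=3
…
a_5=1:  p_5=1·103+62=165,  q_5=1·5+3=8
a_6=1:  p_6=1·165+103=268,  q_6=1·8+5=13
a_7=40:  p_7=40·268+165=10885,  q_7=40·13+8=528
a_8=1:  p_8=1·10885+268=11153,  q_8=1·528+13=541
…
a_12=1:  p_12=1·55229+33191=88420,  q_12=1·2679+1610=4289
a_13=1:  p_13=1·88420+55229=143649,  q_13=1·4289+2679=6968
(x₁, y₁) = (143649, 6968);  143649² − 425·6968² = 1 ✓

143649 6968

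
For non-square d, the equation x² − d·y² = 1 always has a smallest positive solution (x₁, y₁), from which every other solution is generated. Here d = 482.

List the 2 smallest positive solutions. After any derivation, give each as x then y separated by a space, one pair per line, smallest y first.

483 22
466577 21252

d=482: √d = [21; 1,20,1,42] (ℓ=4, even), read p_3/q_3
a_0=21:  p_0=21·1+0=21,  q_0=21·0+1=1
a_1=1:  p_1=1·21+1=22,  q_1=1·1+0=1
a_2=20:  p_2=20·22+21=461,  q_2=20·1+1=21
a_3=1:  p_3=1·461+22=483,  q_3=1·21+1=22
fundamental: x₁=483, y₁=22  (since 233289 − 482·484 = 1)
n=2: (483,22)∘(483,22) = (483·483+482·22·22, 483·22+22·483) = (466577,21252)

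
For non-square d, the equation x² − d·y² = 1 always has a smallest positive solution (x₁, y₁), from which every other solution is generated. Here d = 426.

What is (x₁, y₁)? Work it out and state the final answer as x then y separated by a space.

√426 → a₀=20, period (1,1,1,3,2,6,2,3,1,1,1,40); ℓ=12 even so k=11
k=0  a_k=20  p_k/q_k = 20/1
…
k=3  a_k=1  p_k/q_k = 62/3
k=4  a_k=3  p_k/q_k = 227/11
…
k=8  a_k=3  p_k/q_k = 24809/1202
…
k=10  a_k=1  p_k/q_k = 56780/2751
k=11  a_k=1  p_k/q_k = 88751/4300
(x₁, y₁) = (88751, 4300);  88751² − 426·4300² = 1 ✓

88751 4300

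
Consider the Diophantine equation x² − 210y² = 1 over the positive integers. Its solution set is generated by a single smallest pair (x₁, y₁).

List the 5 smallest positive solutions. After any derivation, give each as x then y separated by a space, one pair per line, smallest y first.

√210 = [14; 2,28, …], period ℓ=2 (even) → k=1
k=0  a_k=14  p_k/q_k = 14/1
k=1  a_k=2  p_k/q_k = 29/2
(x₁, y₁) = (29, 2);  29² − 210·2² = 1 ✓
(29+2√210)^2 = 1681 + 116√210
(29+2√210)^3 = 97469 + 6726√210
(29+2√210)^4 = 5651521 + 389992√210
(29+2√210)^5 = 327690749 + 22612810√210

29 2
1681 116
97469 6726
5651521 389992
327690749 22612810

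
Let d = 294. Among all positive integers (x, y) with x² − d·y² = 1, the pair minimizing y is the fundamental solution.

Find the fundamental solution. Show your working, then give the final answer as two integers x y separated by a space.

√294 = [17; 6,1,4,1,6,34, …], period ℓ=6 (even) → k=5
a_0=17:  p_0=17·1+0=17,  q_0=17·0+1=1
a_1=6:  p_1=6·17+1=103,  q_1=6·1+0=6
…
a_4=1:  p_4=1·583+120=703,  q_4=1·34+7=41
a_5=6:  p_5=6·703+583=4801,  q_5=6·41+34=280
→ (4801, 280).  Check: 4801²=23049601, 294·280²=23049600, difference 1.

4801 280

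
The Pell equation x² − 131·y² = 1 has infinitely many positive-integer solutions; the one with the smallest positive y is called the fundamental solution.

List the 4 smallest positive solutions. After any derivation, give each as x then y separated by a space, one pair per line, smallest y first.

√131 → a₀=11, period (2,4,11,4,2,22); ℓ=6 even so k=5
a_0=11:  p_0=11·1+0=11,  q_0=11·0+1=1
a_1=2:  p_1=2·11+1=23,  q_1=2·1+0=2
a_2=4:  p_2=4·23+11=103,  q_2=4·2+1=9
a_3=11:  p_3=11·103+23=1156,  q_3=11·9+2=101
a_4=4:  p_4=4·1156+103=4727,  q_4=4·101+9=413
a_5=2:  p_5=2·4727+1156=10610,  q_5=2·413+101=927
fundamental: x₁=10610, y₁=927  (since 112572100 − 131·859329 = 1)
(10610+927√131)^2 = 225144199 + 19670940√131
(10610+927√131)^3 = 4777559892170 + 417417345873√131
(10610+927√131)^4 = 101379820686703201 + 8857596059754120√131

10610 927
225144199 19670940
4777559892170 417417345873
101379820686703201 8857596059754120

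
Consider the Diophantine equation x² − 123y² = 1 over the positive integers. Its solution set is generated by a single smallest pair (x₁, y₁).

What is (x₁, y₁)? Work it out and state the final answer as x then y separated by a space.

√123 = [11; 11,22, …], period ℓ=2 (even) → k=1
a_0=11:  p_0=11·1+0=11,  q_0=11·0+1=1
a_1=11:  p_1=11·11+1=122,  q_1=11·1+0=11
(x₁, y₁) = (122, 11);  122² − 123·11² = 1 ✓

122 11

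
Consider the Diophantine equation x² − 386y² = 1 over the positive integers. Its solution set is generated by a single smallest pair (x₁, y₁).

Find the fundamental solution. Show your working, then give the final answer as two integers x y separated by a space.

[19; 1,1,1,4,1,18,1,4,1,1,1,38] for √386; ℓ=12 ⇒ convergent index 11
a_0=19:  p_0=19·1+0=19,  q_0=19·0+1=1
…
a_6=18:  p_6=18·334+275=6287,  q_6=18·17+14=320
…
a_8=4:  p_8=4·6621+6287=32771,  q_8=4·337+320=1668
a_9=1:  p_9=1·32771+6621=39392,  q_9=1·1668+337=2005
a_10=1:  p_10=1·39392+32771=72163,  q_10=1·2005+1668=3673
a_11=1:  p_11=1·72163+39392=111555,  q_11=1·3673+2005=5678
fundamental: x₁=111555, y₁=5678  (since 12444518025 − 386·32239684 = 1)

111555 5678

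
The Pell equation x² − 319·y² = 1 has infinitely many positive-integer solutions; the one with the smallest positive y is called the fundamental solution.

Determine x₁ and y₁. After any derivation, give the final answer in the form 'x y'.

12901780 722361

[17; 1,6,5,1,4,…,6,1,34] for √319; ℓ=14 ⇒ convergent index 13
a_0=17:  p_0=17·1+0=17,  q_0=17·0+1=1
a_1=1:  p_1=1·17+1=18,  q_1=1·1+0=1
a_2=6:  p_2=6·18+17=125,  q_2=6·1+1=7
a_3=5:  p_3=5·125+18=643,  q_3=5·7+1=36
a_4=1:  p_4=1·643+125=768,  q_4=1·36+7=43
…
a_6=3:  p_6=3·3715+768=11913,  q_6=3·208+43=667
…
a_8=3:  p_8=3·15628+11913=58797,  q_8=3·875+667=3292
…
a_10=1:  p_10=1·250816+58797=309613,  q_10=1·14043+3292=17335
a_11=5:  p_11=5·309613+250816=1798881,  q_11=5·17335+14043=100718
a_12=6:  p_12=6·1798881+309613=11102899,  q_12=6·100718+17335=621643
a_13=1:  p_13=1·11102899+1798881=12901780,  q_13=1·621643+100718=722361
(x₁, y₁) = (12901780, 722361);  12901780² − 319·722361² = 1 ✓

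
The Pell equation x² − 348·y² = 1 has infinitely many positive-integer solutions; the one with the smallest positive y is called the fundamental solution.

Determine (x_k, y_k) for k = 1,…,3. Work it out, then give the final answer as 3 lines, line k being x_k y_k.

[18; 1,1,1,8,1,1,1,36] for √348; ℓ=8 ⇒ convergent index 7
step 0: (18, 1)  from 18·(1,0) + (0,1)
step 1: (19, 1)  from 1·(18,1) + (1,0)
step 2: (37, 2)  from 1·(19,1) + (18,1)
…
step 5: (541, 29)  from 1·(485,26) + (56,3)
step 6: (1026, 55)  from 1·(541,29) + (485,26)
step 7: (1567, 84)  from 1·(1026,55) + (541,29)
(x₁, y₁) = (1567, 84);  1567² − 348·84² = 1 ✓
(x_2, y_2) = (1567·1567 + 348·84·84, 1567·84 + 84·1567) = (4910977, 263256)
(x_3, y_3) = (1567·4910977 + 348·84·263256, 1567·263256 + 84·4910977) = (15391000351, 825044220)

1567 84
4910977 263256
15391000351 825044220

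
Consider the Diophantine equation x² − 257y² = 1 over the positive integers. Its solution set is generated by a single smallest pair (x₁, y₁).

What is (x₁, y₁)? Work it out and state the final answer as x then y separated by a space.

513 32

d=257: √d = [16; 32] (ℓ=1, odd), read p_1/q_1
step 0: (16, 1)  from 16·(1,0) + (0,1)
step 1: (513, 32)  from 32·(16,1) + (1,0)
(x₁, y₁) = (513, 32);  513² − 257·32² = 1 ✓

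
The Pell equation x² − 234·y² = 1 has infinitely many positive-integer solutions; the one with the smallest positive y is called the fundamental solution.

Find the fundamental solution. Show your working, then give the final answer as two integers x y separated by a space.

5201 340

[15; 3,2,1,2,1,2,3,30] for √234; ℓ=8 ⇒ convergent index 7
k=0  a_k=15  p_k/q_k = 15/1
k=1  a_k=3  p_k/q_k = 46/3
k=2  a_k=2  p_k/q_k = 107/7
k=3  a_k=1  p_k/q_k = 153/10
k=4  a_k=2  p_k/q_k = 413/27
…
k=6  a_k=2  p_k/q_k = 1545/101
k=7  a_k=3  p_k/q_k = 5201/340
→ (5201, 340).  Check: 5201²=27050401, 234·340²=27050400, difference 1.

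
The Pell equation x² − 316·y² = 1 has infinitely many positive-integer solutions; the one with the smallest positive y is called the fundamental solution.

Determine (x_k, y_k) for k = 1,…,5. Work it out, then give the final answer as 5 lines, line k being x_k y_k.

√316 = [17; 1,3,2,8,2,3,1,34, …], period ℓ=8 (even) → k=7
step 0: (17, 1)  from 17·(1,0) + (0,1)
…
step 2: (71, 4)  from 3·(18,1) + (17,1)
step 3: (160, 9)  from 2·(71,4) + (18,1)
…
step 6: (9937, 559)  from 3·(2862,161) + (1351,76)
step 7: (12799, 720)  from 1·(9937,559) + (2862,161)
(x₁, y₁) = (12799, 720);  12799² − 316·720² = 1 ✓
(x_2, y_2) = (12799·12799 + 316·720·720, 12799·720 + 720·12799) = (327628801, 18430560)
(x_3, y_3) = (12799·327628801 + 316·720·18430560, 12799·18430560 + 720·327628801) = (8386642035199, 471785474160)
(x_4, y_4) = (12799·8386642035199 + 316·720·471785474160, 12799·471785474160 + 720·8386642035199) = (214681262489395201, 12076764549117120)
(x_5, y_5) = (12799·214681262489395201 + 316·720·12076764549117120, 12799·12076764549117120 + 720·214681262489395201) = (5495410948816896319999, 309141018456514563600)

12799 720
327628801 18430560
8386642035199 471785474160
214681262489395201 12076764549117120
5495410948816896319999 309141018456514563600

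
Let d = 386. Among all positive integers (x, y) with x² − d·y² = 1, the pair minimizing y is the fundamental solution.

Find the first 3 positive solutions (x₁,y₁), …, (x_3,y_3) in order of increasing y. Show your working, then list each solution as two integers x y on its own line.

d=386: √d = [19; 1,1,1,4,1,18,1,4,1,1,1,38] (ℓ=12, even), read p_11/q_11
a_0=19:  p_0=19·1+0=19,  q_0=19·0+1=1
a_1=1:  p_1=1·19+1=20,  q_1=1·1+0=1
a_2=1:  p_2=1·20+19=39,  q_2=1·1+1=2
a_3=1:  p_3=1·39+20=59,  q_3=1·2+1=3
a_4=4:  p_4=4·59+39=275,  q_4=4·3+2=14
a_5=1:  p_5=1·275+59=334,  q_5=1·14+3=17
a_6=18:  p_6=18·334+275=6287,  q_6=18·17+14=320
a_7=1:  p_7=1·6287+334=6621,  q_7=1·320+17=337
…
a_10=1:  p_10=1·39392+32771=72163,  q_10=1·2005+1668=3673
a_11=1:  p_11=1·72163+39392=111555,  q_11=1·3673+2005=5678
(x₁, y₁) = (111555, 5678);  111555² − 386·5678² = 1 ✓
k=2:  x_2 = 111555·111555+386·5678·5678 = 24889036049,  y_2 = 111555·5678+5678·111555 = 1266818580
k=3:  x_3 = 111555·24889036049+386·5678·1266818580 = 5552992832780835,  y_3 = 111555·1266818580+5678·24889036049 = 282639893378122

111555 5678
24889036049 1266818580
5552992832780835 282639893378122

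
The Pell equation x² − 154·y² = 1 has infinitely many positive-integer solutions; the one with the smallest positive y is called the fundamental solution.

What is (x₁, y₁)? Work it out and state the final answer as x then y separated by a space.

[12; 2,2,3,1,2,1,3,2,2,24] for √154; ℓ=10 ⇒ convergent index 9
i=0: a=12 ⇒ p=12, q=1
i=1: a=2 ⇒ p=25, q=2
…
i=3: a=3 ⇒ p=211, q=17
i=4: a=1 ⇒ p=273, q=22
i=5: a=2 ⇒ p=757, q=61
i=6: a=1 ⇒ p=1030, q=83
i=7: a=3 ⇒ p=3847, q=310
i=8: a=2 ⇒ p=8724, q=703
i=9: a=2 ⇒ p=21295, q=1716
(x₁, y₁) = (21295, 1716);  21295² − 154·1716² = 1 ✓

21295 1716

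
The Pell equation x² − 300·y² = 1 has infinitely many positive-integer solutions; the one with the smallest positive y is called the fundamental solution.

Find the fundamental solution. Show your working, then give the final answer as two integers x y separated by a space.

[17; 3,8,3,34] for √300; ℓ=4 ⇒ convergent index 3
i=0: a=17 ⇒ p=17, q=1
…
i=2: a=8 ⇒ p=433, q=25
i=3: a=3 ⇒ p=1351, q=78
(x₁, y₁) = (1351, 78);  1351² − 300·78² = 1 ✓

1351 78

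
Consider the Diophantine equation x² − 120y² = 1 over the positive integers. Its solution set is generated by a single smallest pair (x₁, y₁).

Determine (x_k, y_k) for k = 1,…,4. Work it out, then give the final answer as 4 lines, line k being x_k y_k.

11 1
241 22
5291 483
116161 10604

[10; 1,20] for √120; ℓ=2 ⇒ convergent index 1
i=0: a=10 ⇒ p=10, q=1
i=1: a=1 ⇒ p=11, q=1
→ (11, 1).  Check: 11²=121, 120·1²=120, difference 1.
n=2: (11,1)∘(11,1) = (11·11+120·1·1, 11·1+1·11) = (241,22)
n=3: (241,22)∘(11,1) = (11·241+120·1·22, 11·22+1·241) = (5291,483)
n=4: (5291,483)∘(11,1) = (11·5291+120·1·483, 11·483+1·5291) = (116161,10604)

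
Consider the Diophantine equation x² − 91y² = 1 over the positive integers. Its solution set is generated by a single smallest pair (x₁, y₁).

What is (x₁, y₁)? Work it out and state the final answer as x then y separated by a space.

√91 = [9; 1,1,5,1,5,1,1,18, …], period ℓ=8 (even) → k=7
k=0  a_k=9  p_k/q_k = 9/1
k=1  a_k=1  p_k/q_k = 10/1
k=2  a_k=1  p_k/q_k = 19/2
…
k=6  a_k=1  p_k/q_k = 849/89
k=7  a_k=1  p_k/q_k = 1574/165
fundamental: x₁=1574, y₁=165  (since 2477476 − 91·27225 = 1)

1574 165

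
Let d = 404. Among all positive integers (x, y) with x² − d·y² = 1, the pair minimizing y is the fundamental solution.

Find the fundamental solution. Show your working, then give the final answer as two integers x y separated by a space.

√404 → a₀=20, period (10,40); ℓ=2 even so k=1
a_0=20:  p_0=20·1+0=20,  q_0=20·0+1=1
a_1=10:  p_1=10·20+1=201,  q_1=10·1+0=10
fundamental: x₁=201, y₁=10  (since 40401 − 404·100 = 1)

201 10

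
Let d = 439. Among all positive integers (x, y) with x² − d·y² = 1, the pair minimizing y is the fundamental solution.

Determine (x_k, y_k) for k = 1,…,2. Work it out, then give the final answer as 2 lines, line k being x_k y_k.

√439 → a₀=20, period (1,19,1,40); ℓ=4 even so k=3
k=0  a_k=20  p_k/q_k = 20/1
…
k=2  a_k=19  p_k/q_k = 419/20
k=3  a_k=1  p_k/q_k = 440/21
fundamental: x₁=440, y₁=21  (since 193600 − 439·441 = 1)
n=2: (440,21)∘(440,21) = (440·440+439·21·21, 440·21+21·440) = (387199,18480)

440 21
387199 18480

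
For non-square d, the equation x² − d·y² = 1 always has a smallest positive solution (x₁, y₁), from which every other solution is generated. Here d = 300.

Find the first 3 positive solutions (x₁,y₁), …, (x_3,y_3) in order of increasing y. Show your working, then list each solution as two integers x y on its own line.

[17; 3,8,3,34] for √300; ℓ=4 ⇒ convergent index 3
i=0: a=17 ⇒ p=17, q=1
…
i=2: a=8 ⇒ p=433, q=25
i=3: a=3 ⇒ p=1351, q=78
fundamental: x₁=1351, y₁=78  (since 1825201 − 300·6084 = 1)
(1351+78√300)^2 = 3650401 + 210756√300
(1351+78√300)^3 = 9863382151 + 569462634√300

1351 78
3650401 210756
9863382151 569462634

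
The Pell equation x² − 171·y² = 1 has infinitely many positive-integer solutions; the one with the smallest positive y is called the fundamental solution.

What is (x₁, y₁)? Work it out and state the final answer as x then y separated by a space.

d=171: √d = [13; 13,26] (ℓ=2, even), read p_1/q_1
i=0: a=13 ⇒ p=13, q=1
i=1: a=13 ⇒ p=170, q=13
→ (170, 13).  Check: 170²=28900, 171·13²=28899, difference 1.

170 13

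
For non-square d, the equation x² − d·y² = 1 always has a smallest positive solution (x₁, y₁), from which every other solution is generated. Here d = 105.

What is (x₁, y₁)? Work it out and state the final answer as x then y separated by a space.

41 4

[10; 4,20] for √105; ℓ=2 ⇒ convergent index 1
k=0  a_k=10  p_k/q_k = 10/1
k=1  a_k=4  p_k/q_k = 41/4
fundamental: x₁=41, y₁=4  (since 1681 − 105·16 = 1)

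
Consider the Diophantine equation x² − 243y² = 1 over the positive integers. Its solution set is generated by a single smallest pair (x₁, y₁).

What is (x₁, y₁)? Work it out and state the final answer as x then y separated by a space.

d=243: √d = [15; 1,1,2,3,15,3,2,1,1,30] (ℓ=10, even), read p_9/q_9
k=0  a_k=15  p_k/q_k = 15/1
k=1  a_k=1  p_k/q_k = 16/1
k=2  a_k=1  p_k/q_k = 31/2
k=3  a_k=2  p_k/q_k = 78/5
k=4  a_k=3  p_k/q_k = 265/17
k=5  a_k=15  p_k/q_k = 4053/260
…
k=7  a_k=2  p_k/q_k = 28901/1854
k=8  a_k=1  p_k/q_k = 41325/2651
k=9  a_k=1  p_k/q_k = 70226/4505
fundamental: x₁=70226, y₁=4505  (since 4931691076 − 243·20295025 = 1)

70226 4505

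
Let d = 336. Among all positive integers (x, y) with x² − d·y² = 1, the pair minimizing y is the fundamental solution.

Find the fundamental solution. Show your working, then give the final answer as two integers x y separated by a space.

d=336: √d = [18; 3,36] (ℓ=2, even), read p_1/q_1
i=0: a=18 ⇒ p=18, q=1
i=1: a=3 ⇒ p=55, q=3
fundamental: x₁=55, y₁=3  (since 3025 − 336·9 = 1)

55 3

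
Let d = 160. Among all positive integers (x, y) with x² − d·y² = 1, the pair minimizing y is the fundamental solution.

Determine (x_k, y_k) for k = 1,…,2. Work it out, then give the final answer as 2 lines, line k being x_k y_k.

[12; 1,1,1,5,1,1,1,24] for √160; ℓ=8 ⇒ convergent index 7
k=0  a_k=12  p_k/q_k = 12/1
…
k=3  a_k=1  p_k/q_k = 38/3
k=4  a_k=5  p_k/q_k = 215/17
…
k=6  a_k=1  p_k/q_k = 468/37
k=7  a_k=1  p_k/q_k = 721/57
→ (721, 57).  Check: 721²=519841, 160·57²=519840, difference 1.
n=2: (721,57)∘(721,57) = (721·721+160·57·57, 721·57+57·721) = (1039681,82194)

721 57
1039681 82194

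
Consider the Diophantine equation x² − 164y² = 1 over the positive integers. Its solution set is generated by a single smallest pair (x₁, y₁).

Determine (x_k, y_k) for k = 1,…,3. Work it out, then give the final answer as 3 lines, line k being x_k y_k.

√164 → a₀=12, period (1,4,6,4,1,24); ℓ=6 even so k=5
i=0: a=12 ⇒ p=12, q=1
i=1: a=1 ⇒ p=13, q=1
i=2: a=4 ⇒ p=64, q=5
i=3: a=6 ⇒ p=397, q=31
i=4: a=4 ⇒ p=1652, q=129
i=5: a=1 ⇒ p=2049, q=160
(x₁, y₁) = (2049, 160);  2049² − 164·160² = 1 ✓
n=2: (2049,160)∘(2049,160) = (2049·2049+164·160·160, 2049·160+160·2049) = (8396801,655680)
n=3: (8396801,655680)∘(2049,160) = (2049·8396801+164·160·655680, 2049·655680+160·8396801) = (34410088449,2686976480)

2049 160
8396801 655680
34410088449 2686976480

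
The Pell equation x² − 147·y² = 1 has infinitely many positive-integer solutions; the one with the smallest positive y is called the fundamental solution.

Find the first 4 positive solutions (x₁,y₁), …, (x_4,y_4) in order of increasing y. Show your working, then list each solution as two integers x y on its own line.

[12; 8,24] for √147; ℓ=2 ⇒ convergent index 1
i=0: a=12 ⇒ p=12, q=1
i=1: a=8 ⇒ p=97, q=8
fundamental: x₁=97, y₁=8  (since 9409 − 147·64 = 1)
n=2: (97,8)∘(97,8) = (97·97+147·8·8, 97·8+8·97) = (18817,1552)
n=3: (18817,1552)∘(97,8) = (97·18817+147·8·1552, 97·1552+8·18817) = (3650401,301080)
n=4: (3650401,301080)∘(97,8) = (97·3650401+147·8·301080, 97·301080+8·3650401) = (708158977,58407968)

97 8
18817 1552
3650401 301080
708158977 58407968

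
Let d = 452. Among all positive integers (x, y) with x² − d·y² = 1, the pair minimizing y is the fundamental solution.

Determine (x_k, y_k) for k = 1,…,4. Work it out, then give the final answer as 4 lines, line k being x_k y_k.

√452 → a₀=21, period (3,1,5,3,10,3,5,1,3,42); ℓ=10 even so k=9
step 0: (21, 1)  from 21·(1,0) + (0,1)
…
step 2: (85, 4)  from 1·(64,3) + (21,1)
…
step 5: (16009, 753)  from 10·(1552,73) + (489,23)
…
step 7: (263904, 12413)  from 5·(49579,2332) + (16009,753)
step 8: (313483, 14745)  from 1·(263904,12413) + (49579,2332)
step 9: (1204353, 56648)  from 3·(313483,14745) + (263904,12413)
→ (1204353, 56648).  Check: 1204353²=1450466148609, 452·56648²=1450466148608, difference 1.
k=2:  x_2 = 1204353·1204353+452·56648·56648 = 2900932297217,  y_2 = 1204353·56648+56648·1204353 = 136448377488
k=3:  x_3 = 1204353·2900932297217+452·56648·136448377488 = 6987493029899166849,  y_3 = 1204353·136448377488+56648·2900932297217 = 328664025545553880
k=4:  x_4 = 1204353·6987493029899166849+452·56648·328664025545553880 = 16830816386073401651890177,  y_4 = 1204353·328664025545553880+56648·6987493029899166849 = 791655010315592455701792

1204353 56648
2900932297217 136448377488
6987493029899166849 328664025545553880
16830816386073401651890177 791655010315592455701792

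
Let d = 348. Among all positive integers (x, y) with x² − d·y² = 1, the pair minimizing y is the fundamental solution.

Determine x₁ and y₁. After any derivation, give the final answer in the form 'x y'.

d=348: √d = [18; 1,1,1,8,1,1,1,36] (ℓ=8, even), read p_7/q_7
k=0  a_k=18  p_k/q_k = 18/1
k=1  a_k=1  p_k/q_k = 19/1
…
k=6  a_k=1  p_k/q_k = 1026/55
k=7  a_k=1  p_k/q_k = 1567/84
→ (1567, 84).  Check: 1567²=2455489, 348·84²=2455488, difference 1.

1567 84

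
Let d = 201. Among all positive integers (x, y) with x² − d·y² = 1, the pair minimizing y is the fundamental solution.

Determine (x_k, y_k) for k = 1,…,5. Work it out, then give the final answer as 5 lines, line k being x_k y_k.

[14; 5,1,1,1,2,…,1,5,28] for √201; ℓ=14 ⇒ convergent index 13
i=0: a=14 ⇒ p=14, q=1
…
i=4: a=1 ⇒ p=241, q=17
i=5: a=2 ⇒ p=638, q=45
i=6: a=1 ⇒ p=879, q=62
i=7: a=8 ⇒ p=7670, q=541
i=8: a=1 ⇒ p=8549, q=603
…
i=10: a=1 ⇒ p=33317, q=2350
i=11: a=1 ⇒ p=58085, q=4097
i=12: a=1 ⇒ p=91402, q=6447
i=13: a=5 ⇒ p=515095, q=36332
→ (515095, 36332).  Check: 515095²=265322859025, 201·36332²=265322859024, difference 1.
(515095+36332√201)^2 = 530645718049 + 37428863080√201
(515095+36332√201)^3 = 546665912276384215 + 38558840456348868√201
(515095+36332√201)^4 = 563169756167477608732801 + 39722931849688611461840√201
(515095+36332√201)^5 = 580171851105627091828167877975 + 40922167162192151801416600732√201

515095 36332
530645718049 37428863080
546665912276384215 38558840456348868
563169756167477608732801 39722931849688611461840
580171851105627091828167877975 40922167162192151801416600732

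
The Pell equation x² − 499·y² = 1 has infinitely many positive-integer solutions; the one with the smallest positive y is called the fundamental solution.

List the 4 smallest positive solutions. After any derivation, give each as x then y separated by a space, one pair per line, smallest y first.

4490 201
40320199 1804980
362075382530 16208720199
3251436894799201 145554305582040

d=499: √d = [22; 2,1,21,1,2,44] (ℓ=6, even), read p_5/q_5
a_0=22:  p_0=22·1+0=22,  q_0=22·0+1=1
…
a_2=1:  p_2=1·45+22=67,  q_2=1·2+1=3
a_3=21:  p_3=21·67+45=1452,  q_3=21·3+2=65
a_4=1:  p_4=1·1452+67=1519,  q_4=1·65+3=68
a_5=2:  p_5=2·1519+1452=4490,  q_5=2·68+65=201
fundamental: x₁=4490, y₁=201  (since 20160100 − 499·40401 = 1)
(x_2, y_2) = (4490·4490 + 499·201·201, 4490·201 + 201·4490) = (40320199, 1804980)
(x_3, y_3) = (4490·40320199 + 499·201·1804980, 4490·1804980 + 201·40320199) = (362075382530, 16208720199)
(x_4, y_4) = (4490·362075382530 + 499·201·16208720199, 4490·16208720199 + 201·362075382530) = (3251436894799201, 145554305582040)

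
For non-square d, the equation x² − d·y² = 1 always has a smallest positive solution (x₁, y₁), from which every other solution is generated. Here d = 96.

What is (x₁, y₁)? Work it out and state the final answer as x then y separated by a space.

49 5

d=96: √d = [9; 1,3,1,18] (ℓ=4, even), read p_3/q_3
i=0: a=9 ⇒ p=9, q=1
i=1: a=1 ⇒ p=10, q=1
i=2: a=3 ⇒ p=39, q=4
i=3: a=1 ⇒ p=49, q=5
(x₁, y₁) = (49, 5);  49² − 96·5² = 1 ✓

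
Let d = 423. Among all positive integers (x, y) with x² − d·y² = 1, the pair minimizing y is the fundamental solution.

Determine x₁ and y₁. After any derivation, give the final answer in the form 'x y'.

4607 224

d=423: √d = [20; 1,1,3,4,3,1,1,40] (ℓ=8, even), read p_7/q_7
k=0  a_k=20  p_k/q_k = 20/1
k=1  a_k=1  p_k/q_k = 21/1
…
k=3  a_k=3  p_k/q_k = 144/7
…
k=6  a_k=1  p_k/q_k = 2612/127
k=7  a_k=1  p_k/q_k = 4607/224
fundamental: x₁=4607, y₁=224  (since 21224449 − 423·50176 = 1)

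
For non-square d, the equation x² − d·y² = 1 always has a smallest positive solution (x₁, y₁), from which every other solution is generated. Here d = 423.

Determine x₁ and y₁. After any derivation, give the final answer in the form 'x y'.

√423 → a₀=20, period (1,1,3,4,3,1,1,40); ℓ=8 even so k=7
step 0: (20, 1)  from 20·(1,0) + (0,1)
step 1: (21, 1)  from 1·(20,1) + (1,0)
…
step 6: (2612, 127)  from 1·(1995,97) + (617,30)
step 7: (4607, 224)  from 1·(2612,127) + (1995,97)
(x₁, y₁) = (4607, 224);  4607² − 423·224² = 1 ✓

4607 224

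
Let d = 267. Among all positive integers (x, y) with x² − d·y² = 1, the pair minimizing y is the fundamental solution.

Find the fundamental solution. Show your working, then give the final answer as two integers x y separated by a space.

√267 = [16; 2,1,15,1,2,32, …], period ℓ=6 (even) → k=5
i=0: a=16 ⇒ p=16, q=1
…
i=2: a=1 ⇒ p=49, q=3
i=3: a=15 ⇒ p=768, q=47
i=4: a=1 ⇒ p=817, q=50
i=5: a=2 ⇒ p=2402, q=147
fundamental: x₁=2402, y₁=147  (since 5769604 − 267·21609 = 1)

2402 147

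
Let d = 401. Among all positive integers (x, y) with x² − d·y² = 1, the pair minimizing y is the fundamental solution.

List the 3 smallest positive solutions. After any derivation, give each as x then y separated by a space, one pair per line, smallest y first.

801 40
1283201 64080
2055687201 102656120

d=401: √d = [20; 40] (ℓ=1, odd), read p_1/q_1
a_0=20:  p_0=20·1+0=20,  q_0=20·0+1=1
a_1=40:  p_1=40·20+1=801,  q_1=40·1+0=40
(x₁, y₁) = (801, 40);  801² − 401·40² = 1 ✓
k=2:  x_2 = 801·801+401·40·40 = 1283201,  y_2 = 801·40+40·801 = 64080
k=3:  x_3 = 801·1283201+401·40·64080 = 2055687201,  y_3 = 801·64080+40·1283201 = 102656120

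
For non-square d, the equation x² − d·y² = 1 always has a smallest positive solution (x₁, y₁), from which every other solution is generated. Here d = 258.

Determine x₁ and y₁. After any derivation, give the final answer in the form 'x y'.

d=258: √d = [16; 16,32] (ℓ=2, even), read p_1/q_1
i=0: a=16 ⇒ p=16, q=1
i=1: a=16 ⇒ p=257, q=16
→ (257, 16).  Check: 257²=66049, 258·16²=66048, difference 1.

257 16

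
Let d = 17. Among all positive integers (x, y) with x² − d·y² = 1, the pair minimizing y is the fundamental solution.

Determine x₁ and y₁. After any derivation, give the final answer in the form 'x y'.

√17 = [4; 8, …], period ℓ=1 (odd) → k=1
i=0: a=4 ⇒ p=4, q=1
i=1: a=8 ⇒ p=33, q=8
fundamental: x₁=33, y₁=8  (since 1089 − 17·64 = 1)

33 8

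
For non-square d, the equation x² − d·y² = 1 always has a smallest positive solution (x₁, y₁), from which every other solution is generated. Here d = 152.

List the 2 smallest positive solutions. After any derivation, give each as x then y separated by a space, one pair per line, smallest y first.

√152 = [12; 3,24, …], period ℓ=2 (even) → k=1
step 0: (12, 1)  from 12·(1,0) + (0,1)
step 1: (37, 3)  from 3·(12,1) + (1,0)
fundamental: x₁=37, y₁=3  (since 1369 − 152·9 = 1)
n=2: (37,3)∘(37,3) = (37·37+152·3·3, 37·3+3·37) = (2737,222)

37 3
2737 222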